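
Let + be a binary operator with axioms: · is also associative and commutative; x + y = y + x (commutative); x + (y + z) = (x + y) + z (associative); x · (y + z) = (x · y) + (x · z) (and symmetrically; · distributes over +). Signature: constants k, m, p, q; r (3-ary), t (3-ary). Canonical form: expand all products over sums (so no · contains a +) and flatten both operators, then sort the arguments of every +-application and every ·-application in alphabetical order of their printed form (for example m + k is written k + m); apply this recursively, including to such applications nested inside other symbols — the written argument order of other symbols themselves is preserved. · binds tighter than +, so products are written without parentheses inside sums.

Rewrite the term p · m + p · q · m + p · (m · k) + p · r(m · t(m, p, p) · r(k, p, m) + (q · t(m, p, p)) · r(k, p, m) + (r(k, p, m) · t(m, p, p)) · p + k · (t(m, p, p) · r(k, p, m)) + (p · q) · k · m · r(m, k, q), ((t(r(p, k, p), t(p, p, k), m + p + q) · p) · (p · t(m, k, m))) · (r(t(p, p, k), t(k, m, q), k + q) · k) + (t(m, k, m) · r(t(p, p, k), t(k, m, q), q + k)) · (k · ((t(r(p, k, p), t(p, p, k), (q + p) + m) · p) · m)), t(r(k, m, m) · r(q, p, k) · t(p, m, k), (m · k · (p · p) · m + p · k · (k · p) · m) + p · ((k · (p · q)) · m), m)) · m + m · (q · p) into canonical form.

Answer: k · m · p + m · p + m · p · q + m · p · q + m · p · r(k · m · p · q · r(m, k, q) + k · r(k, p, m) · t(m, p, p) + m · r(k, p, m) · t(m, p, p) + p · r(k, p, m) · t(m, p, p) + q · r(k, p, m) · t(m, p, p), k · m · p · r(t(p, p, k), t(k, m, q), k + q) · t(m, k, m) · t(r(p, k, p), t(p, p, k), m + p + q) + k · p · p · r(t(p, p, k), t(k, m, q), k + q) · t(m, k, m) · t(r(p, k, p), t(p, p, k), m + p + q), t(r(k, m, m) · r(q, p, k) · t(p, m, k), k · k · m · p · p + k · m · m · p · p + k · m · p · p · q, m))

Derivation:
Un-nest:  m · p + m · p · q + k · m · p + m · p · r(k · m · p · q · r(m, k, q) + k · r(k, p, m) · t(m, p, p) + m · r(k, p, m) · t(m, p, p) + p · r(k, p, m) · t(m, p, p) + q · r(k, p, m) · t(m, p, p), k · m · p · r(t(p, p, k), t(k, m, q), k + q) · t(m, k, m) · t(r(p, k, p), t(p, p, k), m + p + q) + k · p · p · r(t(p, p, k), t(k, m, q), k + q) · t(m, k, m) · t(r(p, k, p), t(p, p, k), m + p + q), t(r(k, m, m) · r(q, p, k) · t(p, m, k), k · k · m · p · p + k · m · m · p · p + k · m · p · p · q, m)) + m · p · q
Order the arguments:  k · m · p + m · p + m · p · q + m · p · q + m · p · r(k · m · p · q · r(m, k, q) + k · r(k, p, m) · t(m, p, p) + m · r(k, p, m) · t(m, p, p) + p · r(k, p, m) · t(m, p, p) + q · r(k, p, m) · t(m, p, p), k · m · p · r(t(p, p, k), t(k, m, q), k + q) · t(m, k, m) · t(r(p, k, p), t(p, p, k), m + p + q) + k · p · p · r(t(p, p, k), t(k, m, q), k + q) · t(m, k, m) · t(r(p, k, p), t(p, p, k), m + p + q), t(r(k, m, m) · r(q, p, k) · t(p, m, k), k · k · m · p · p + k · m · m · p · p + k · m · p · p · q, m))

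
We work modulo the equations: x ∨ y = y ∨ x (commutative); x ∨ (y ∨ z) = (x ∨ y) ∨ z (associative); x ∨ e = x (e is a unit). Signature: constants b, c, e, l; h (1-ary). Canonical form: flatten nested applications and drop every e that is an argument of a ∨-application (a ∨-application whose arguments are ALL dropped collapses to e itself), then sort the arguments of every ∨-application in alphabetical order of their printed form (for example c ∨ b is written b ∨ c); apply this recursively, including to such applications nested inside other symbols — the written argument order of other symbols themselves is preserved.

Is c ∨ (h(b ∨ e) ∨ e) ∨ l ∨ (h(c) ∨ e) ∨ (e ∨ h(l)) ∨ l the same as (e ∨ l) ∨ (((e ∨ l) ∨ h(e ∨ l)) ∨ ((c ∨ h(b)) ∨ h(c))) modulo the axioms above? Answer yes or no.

Left:  c ∨ (h(b ∨ e) ∨ e) ∨ l ∨ (h(c) ∨ e) ∨ (e ∨ h(l)) ∨ l
  Merge nested applications:  c ∨ h(b ∨ e) ∨ e ∨ l ∨ h(c) ∨ e ∨ e ∨ h(l) ∨ l
  Inside:  h(b ∨ e)  →  h(b)
  Unit:  drop e (×3)
  Sort arguments:  c ∨ h(b) ∨ h(c) ∨ h(l) ∨ l ∨ l
Right:  (e ∨ l) ∨ (((e ∨ l) ∨ h(e ∨ l)) ∨ ((c ∨ h(b)) ∨ h(c)))
  Merge nested applications:  e ∨ l ∨ e ∨ l ∨ h(e ∨ l) ∨ c ∨ h(b) ∨ h(c)
  Simplify inside:  h(e ∨ l)  →  h(l)
  Drop the unit:  drop e (×2)
  Sort arguments:  c ∨ h(b) ∨ h(c) ∨ h(l) ∨ l ∨ l

Answer: yes — both canonical forms are c ∨ h(b) ∨ h(c) ∨ h(l) ∨ l ∨ l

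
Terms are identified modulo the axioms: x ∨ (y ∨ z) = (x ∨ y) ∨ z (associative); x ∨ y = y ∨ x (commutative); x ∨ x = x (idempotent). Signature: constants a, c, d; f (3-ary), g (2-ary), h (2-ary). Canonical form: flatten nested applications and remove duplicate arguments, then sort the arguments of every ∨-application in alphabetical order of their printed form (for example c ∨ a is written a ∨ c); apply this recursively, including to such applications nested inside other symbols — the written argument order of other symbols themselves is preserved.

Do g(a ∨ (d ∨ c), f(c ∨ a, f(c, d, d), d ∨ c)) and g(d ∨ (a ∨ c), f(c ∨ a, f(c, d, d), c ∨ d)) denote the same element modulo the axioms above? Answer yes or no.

Left:  g(a ∨ (d ∨ c), f(c ∨ a, f(c, d, d), d ∨ c))
  Descend into:  a ∨ (d ∨ c)
  Un-nest:  a ∨ d ∨ c
  Order the arguments:  a ∨ c ∨ d
  Reassemble:  g(a ∨ c ∨ d, f(a ∨ c, f(c, d, d), c ∨ d))
Right:  g(d ∨ (a ∨ c), f(c ∨ a, f(c, d, d), c ∨ d))
  Focus inside:  d ∨ (a ∨ c)
  Un-nest:  d ∨ a ∨ c
  Order the arguments:  a ∨ c ∨ d
  Put back:  g(a ∨ c ∨ d, f(a ∨ c, f(c, d, d), c ∨ d))

Answer: yes — both canonical forms are g(a ∨ c ∨ d, f(a ∨ c, f(c, d, d), c ∨ d))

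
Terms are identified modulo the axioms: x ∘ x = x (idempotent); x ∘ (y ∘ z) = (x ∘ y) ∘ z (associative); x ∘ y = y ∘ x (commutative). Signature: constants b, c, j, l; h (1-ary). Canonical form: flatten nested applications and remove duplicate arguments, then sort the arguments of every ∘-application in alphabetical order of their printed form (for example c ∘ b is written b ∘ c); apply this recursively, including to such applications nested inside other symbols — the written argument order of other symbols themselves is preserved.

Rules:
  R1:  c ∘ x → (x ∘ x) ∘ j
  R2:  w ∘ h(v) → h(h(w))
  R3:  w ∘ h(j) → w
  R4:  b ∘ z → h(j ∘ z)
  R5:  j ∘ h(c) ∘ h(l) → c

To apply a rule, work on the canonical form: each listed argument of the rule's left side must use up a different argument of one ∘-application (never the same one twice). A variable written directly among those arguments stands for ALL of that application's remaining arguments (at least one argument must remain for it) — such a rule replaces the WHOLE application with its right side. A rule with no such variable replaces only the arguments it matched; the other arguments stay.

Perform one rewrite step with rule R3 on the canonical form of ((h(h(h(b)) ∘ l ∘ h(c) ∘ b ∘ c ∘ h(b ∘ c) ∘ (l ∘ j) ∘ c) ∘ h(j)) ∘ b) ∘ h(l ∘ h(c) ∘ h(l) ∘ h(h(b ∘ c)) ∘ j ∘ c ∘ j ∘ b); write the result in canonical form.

Answer: b ∘ h(b ∘ c ∘ h(b ∘ c) ∘ h(c) ∘ h(h(b)) ∘ j ∘ l) ∘ h(b ∘ c ∘ h(c) ∘ h(h(b ∘ c)) ∘ h(l) ∘ j ∘ l)

Derivation:
Canonical form:  b ∘ h(b ∘ c ∘ h(b ∘ c) ∘ h(c) ∘ h(h(b)) ∘ j ∘ l) ∘ h(b ∘ c ∘ h(c) ∘ h(h(b ∘ c)) ∘ h(l) ∘ j ∘ l) ∘ h(j)
Match R3:  consume h(j);  w := b ∘ h(b ∘ c ∘ h(b ∘ c) ∘ h(c) ∘ h(h(b)) ∘ j ∘ l) ∘ h(b ∘ c ∘ h(c) ∘ h(h(b ∘ c)) ∘ h(l) ∘ j ∘ l)
The variable takes the whole remainder — replace the entire application.
New term:  b ∘ h(b ∘ c ∘ h(b ∘ c) ∘ h(c) ∘ h(h(b)) ∘ j ∘ l) ∘ h(b ∘ c ∘ h(c) ∘ h(h(b ∘ c)) ∘ h(l) ∘ j ∘ l)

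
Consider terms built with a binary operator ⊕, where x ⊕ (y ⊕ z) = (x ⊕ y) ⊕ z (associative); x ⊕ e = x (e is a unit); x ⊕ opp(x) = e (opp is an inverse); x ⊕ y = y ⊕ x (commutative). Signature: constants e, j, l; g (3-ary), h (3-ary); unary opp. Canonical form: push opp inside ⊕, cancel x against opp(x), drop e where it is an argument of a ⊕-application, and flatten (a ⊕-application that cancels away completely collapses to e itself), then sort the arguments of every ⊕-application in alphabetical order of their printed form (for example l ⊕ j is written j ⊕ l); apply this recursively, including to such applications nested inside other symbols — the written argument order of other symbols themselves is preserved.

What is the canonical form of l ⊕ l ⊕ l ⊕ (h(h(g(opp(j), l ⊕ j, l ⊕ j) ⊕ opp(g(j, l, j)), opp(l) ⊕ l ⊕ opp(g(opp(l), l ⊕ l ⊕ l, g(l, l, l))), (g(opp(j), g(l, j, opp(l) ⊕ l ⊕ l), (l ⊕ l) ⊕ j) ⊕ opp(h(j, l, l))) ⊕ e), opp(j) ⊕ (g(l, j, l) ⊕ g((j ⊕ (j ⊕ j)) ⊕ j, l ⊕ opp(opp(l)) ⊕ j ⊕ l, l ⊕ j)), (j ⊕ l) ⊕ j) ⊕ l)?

Answer: h(h(g(opp(j), j ⊕ l, j ⊕ l) ⊕ opp(g(j, l, j)), opp(g(opp(l), l ⊕ l ⊕ l, g(l, l, l))), g(opp(j), g(l, j, l), j ⊕ l ⊕ l) ⊕ opp(h(j, l, l))), g(j ⊕ j ⊕ j ⊕ j, j ⊕ l ⊕ l ⊕ l, j ⊕ l) ⊕ g(l, j, l) ⊕ opp(j), j ⊕ j ⊕ l) ⊕ l ⊕ l ⊕ l ⊕ l

Derivation:
Push opp inside:  distribute opp over ⊕ and collapse double opp
Combine occurrences:  l ⊕ l ⊕ l ⊕ l ⊕ h(h(g(opp(j), j ⊕ l, j ⊕ l) ⊕ opp(g(j, l, j)), opp(g(opp(l), l ⊕ l ⊕ l, g(l, l, l))), g(opp(j), g(l, j, l), j ⊕ l ⊕ l) ⊕ opp(h(j, l, l))), g(j ⊕ j ⊕ j ⊕ j, j ⊕ l ⊕ l ⊕ l, j ⊕ l) ⊕ g(l, j, l) ⊕ opp(j), j ⊕ j ⊕ l)
Sort arguments:  h(h(g(opp(j), j ⊕ l, j ⊕ l) ⊕ opp(g(j, l, j)), opp(g(opp(l), l ⊕ l ⊕ l, g(l, l, l))), g(opp(j), g(l, j, l), j ⊕ l ⊕ l) ⊕ opp(h(j, l, l))), g(j ⊕ j ⊕ j ⊕ j, j ⊕ l ⊕ l ⊕ l, j ⊕ l) ⊕ g(l, j, l) ⊕ opp(j), j ⊕ j ⊕ l) ⊕ l ⊕ l ⊕ l ⊕ l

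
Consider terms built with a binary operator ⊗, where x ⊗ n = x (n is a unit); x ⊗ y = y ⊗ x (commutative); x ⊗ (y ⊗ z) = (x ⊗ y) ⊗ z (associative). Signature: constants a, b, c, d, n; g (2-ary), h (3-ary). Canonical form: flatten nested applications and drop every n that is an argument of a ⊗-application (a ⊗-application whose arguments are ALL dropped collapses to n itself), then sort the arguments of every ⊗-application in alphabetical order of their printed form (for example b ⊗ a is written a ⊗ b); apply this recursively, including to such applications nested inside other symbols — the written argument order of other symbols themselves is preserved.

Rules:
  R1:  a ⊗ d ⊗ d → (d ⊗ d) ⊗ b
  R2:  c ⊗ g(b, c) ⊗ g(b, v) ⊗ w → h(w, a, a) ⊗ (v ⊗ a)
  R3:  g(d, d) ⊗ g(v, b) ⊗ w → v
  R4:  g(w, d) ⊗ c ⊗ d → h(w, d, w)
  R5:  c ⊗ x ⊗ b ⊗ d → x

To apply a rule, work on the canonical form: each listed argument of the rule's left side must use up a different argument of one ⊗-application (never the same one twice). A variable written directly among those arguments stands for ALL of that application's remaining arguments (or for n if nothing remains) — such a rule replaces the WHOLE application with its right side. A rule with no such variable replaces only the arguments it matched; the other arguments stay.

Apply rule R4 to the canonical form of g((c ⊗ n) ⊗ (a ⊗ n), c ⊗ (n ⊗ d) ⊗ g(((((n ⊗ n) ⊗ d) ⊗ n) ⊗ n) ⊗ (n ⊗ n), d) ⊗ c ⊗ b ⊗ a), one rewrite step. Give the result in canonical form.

Answer: g(a ⊗ c, a ⊗ b ⊗ c ⊗ h(d, d, d))

Derivation:
Canonical form:  g(a ⊗ c, a ⊗ b ⊗ c ⊗ c ⊗ d ⊗ g(d, d))
Match R4:  consume c, d, g(d, d);  w := d
New term:  g(a ⊗ c, a ⊗ b ⊗ c ⊗ h(d, d, d))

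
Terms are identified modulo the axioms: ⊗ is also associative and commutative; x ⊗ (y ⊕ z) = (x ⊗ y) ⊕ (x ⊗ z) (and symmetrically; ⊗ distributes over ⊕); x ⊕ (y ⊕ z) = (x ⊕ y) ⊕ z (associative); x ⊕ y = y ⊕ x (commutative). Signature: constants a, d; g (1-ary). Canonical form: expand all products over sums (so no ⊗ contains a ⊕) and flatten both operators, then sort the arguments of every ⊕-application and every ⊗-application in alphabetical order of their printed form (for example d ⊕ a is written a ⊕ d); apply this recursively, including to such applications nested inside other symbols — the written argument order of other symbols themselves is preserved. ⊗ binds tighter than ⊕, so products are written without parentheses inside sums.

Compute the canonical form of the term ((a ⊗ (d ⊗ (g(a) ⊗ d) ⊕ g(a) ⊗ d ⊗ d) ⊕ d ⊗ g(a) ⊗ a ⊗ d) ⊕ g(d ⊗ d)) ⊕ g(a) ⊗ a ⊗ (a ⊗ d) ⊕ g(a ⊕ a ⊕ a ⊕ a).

Expand:  a ⊗ d ⊗ d ⊗ g(a) ⊕ a ⊗ d ⊗ d ⊗ g(a) ⊕ a ⊗ d ⊗ d ⊗ g(a) ⊕ g(d ⊗ d) ⊕ a ⊗ a ⊗ d ⊗ g(a) ⊕ g(a ⊕ a ⊕ a ⊕ a)
Sort arguments:  a ⊗ a ⊗ d ⊗ g(a) ⊕ a ⊗ d ⊗ d ⊗ g(a) ⊕ a ⊗ d ⊗ d ⊗ g(a) ⊕ a ⊗ d ⊗ d ⊗ g(a) ⊕ g(a ⊕ a ⊕ a ⊕ a) ⊕ g(d ⊗ d)

Answer: a ⊗ a ⊗ d ⊗ g(a) ⊕ a ⊗ d ⊗ d ⊗ g(a) ⊕ a ⊗ d ⊗ d ⊗ g(a) ⊕ a ⊗ d ⊗ d ⊗ g(a) ⊕ g(a ⊕ a ⊕ a ⊕ a) ⊕ g(d ⊗ d)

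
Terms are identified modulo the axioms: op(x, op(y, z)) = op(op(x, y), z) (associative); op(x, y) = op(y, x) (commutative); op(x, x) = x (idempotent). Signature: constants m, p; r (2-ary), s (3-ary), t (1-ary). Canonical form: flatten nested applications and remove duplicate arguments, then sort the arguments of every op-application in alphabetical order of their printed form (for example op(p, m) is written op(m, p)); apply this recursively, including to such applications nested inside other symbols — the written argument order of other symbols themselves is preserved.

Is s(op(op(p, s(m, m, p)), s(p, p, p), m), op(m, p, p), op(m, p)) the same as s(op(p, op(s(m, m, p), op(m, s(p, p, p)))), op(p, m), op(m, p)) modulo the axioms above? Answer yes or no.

Answer: yes — both canonical forms are s(op(m, p, s(m, m, p), s(p, p, p)), op(m, p), op(m, p))

Derivation:
Left:  s(op(op(p, s(m, m, p)), s(p, p, p), m), op(m, p, p), op(m, p))
  Descend into:  op(op(p, s(m, m, p)), s(p, p, p), m)
  Un-nest:  op(p, s(m, m, p), s(p, p, p), m)
  Order the arguments:  op(m, p, s(m, m, p), s(p, p, p))
  Reassemble:  s(op(m, p, s(m, m, p), s(p, p, p)), op(m, p), op(m, p))
Right:  s(op(p, op(s(m, m, p), op(m, s(p, p, p)))), op(p, m), op(m, p))
  Focus inside:  op(p, op(s(m, m, p), op(m, s(p, p, p))))
  Flatten:  op(p, s(m, m, p), m, s(p, p, p))
  Sort:  op(m, p, s(m, m, p), s(p, p, p))
  Reassemble:  s(op(m, p, s(m, m, p), s(p, p, p)), op(m, p), op(m, p))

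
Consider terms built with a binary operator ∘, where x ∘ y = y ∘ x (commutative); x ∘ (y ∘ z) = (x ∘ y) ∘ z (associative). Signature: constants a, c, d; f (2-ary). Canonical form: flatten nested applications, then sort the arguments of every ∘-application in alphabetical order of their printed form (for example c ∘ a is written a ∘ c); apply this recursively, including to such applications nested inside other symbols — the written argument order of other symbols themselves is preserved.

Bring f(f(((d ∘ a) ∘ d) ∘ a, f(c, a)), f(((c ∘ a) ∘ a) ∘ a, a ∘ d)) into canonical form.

Answer: f(f(a ∘ a ∘ d ∘ d, f(c, a)), f(a ∘ a ∘ a ∘ c, a ∘ d))

Derivation:
Focus inside:  ((c ∘ a) ∘ a) ∘ a
Un-nest:  c ∘ a ∘ a ∘ a
Order the arguments:  a ∘ a ∘ a ∘ c
Rebuild:  f(f(a ∘ a ∘ d ∘ d, f(c, a)), f(a ∘ a ∘ a ∘ c, a ∘ d))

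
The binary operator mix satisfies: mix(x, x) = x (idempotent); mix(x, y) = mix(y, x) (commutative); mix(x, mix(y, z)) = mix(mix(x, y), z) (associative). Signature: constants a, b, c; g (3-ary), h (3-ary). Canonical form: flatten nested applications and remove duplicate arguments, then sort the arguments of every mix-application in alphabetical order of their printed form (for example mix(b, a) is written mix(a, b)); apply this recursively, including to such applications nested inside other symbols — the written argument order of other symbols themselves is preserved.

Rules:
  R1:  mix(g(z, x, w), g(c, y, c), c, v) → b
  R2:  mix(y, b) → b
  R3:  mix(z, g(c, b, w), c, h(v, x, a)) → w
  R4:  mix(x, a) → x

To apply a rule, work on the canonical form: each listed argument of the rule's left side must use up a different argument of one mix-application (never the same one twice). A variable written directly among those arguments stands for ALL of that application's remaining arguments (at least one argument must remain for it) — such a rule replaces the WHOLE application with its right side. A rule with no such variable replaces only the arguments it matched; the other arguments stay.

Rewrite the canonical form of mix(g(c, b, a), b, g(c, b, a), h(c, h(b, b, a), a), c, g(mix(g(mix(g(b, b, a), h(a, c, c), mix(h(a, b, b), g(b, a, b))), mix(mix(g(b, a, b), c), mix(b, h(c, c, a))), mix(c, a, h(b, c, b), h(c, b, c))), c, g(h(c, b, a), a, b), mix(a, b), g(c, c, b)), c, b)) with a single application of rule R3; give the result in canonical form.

Answer: a

Derivation:
Canonical form:  mix(b, c, g(c, b, a), g(mix(a, b, c, g(c, c, b), g(h(c, b, a), a, b), g(mix(g(b, a, b), g(b, b, a), h(a, b, b), h(a, c, c)), mix(b, c, g(b, a, b), h(c, c, a)), mix(a, c, h(b, c, b), h(c, b, c)))), c, b), h(c, h(b, b, a), a))
R3 matches:  uses c, g(c, b, a), h(c, h(b, b, a), a);  v := c, w := a, x := h(b, b, a), z := mix(b, g(mix(a, b, c, g(c, c, b), g(h(c, b, a), a, b), g(mix(g(b, a, b), g(b, b, a), h(a, b, b), h(a, c, c)), mix(b, c, g(b, a, b), h(c, c, a)), mix(a, c, h(b, c, b), h(c, b, c)))), c, b))
The variable takes the whole remainder — replace the entire application.
New term:  a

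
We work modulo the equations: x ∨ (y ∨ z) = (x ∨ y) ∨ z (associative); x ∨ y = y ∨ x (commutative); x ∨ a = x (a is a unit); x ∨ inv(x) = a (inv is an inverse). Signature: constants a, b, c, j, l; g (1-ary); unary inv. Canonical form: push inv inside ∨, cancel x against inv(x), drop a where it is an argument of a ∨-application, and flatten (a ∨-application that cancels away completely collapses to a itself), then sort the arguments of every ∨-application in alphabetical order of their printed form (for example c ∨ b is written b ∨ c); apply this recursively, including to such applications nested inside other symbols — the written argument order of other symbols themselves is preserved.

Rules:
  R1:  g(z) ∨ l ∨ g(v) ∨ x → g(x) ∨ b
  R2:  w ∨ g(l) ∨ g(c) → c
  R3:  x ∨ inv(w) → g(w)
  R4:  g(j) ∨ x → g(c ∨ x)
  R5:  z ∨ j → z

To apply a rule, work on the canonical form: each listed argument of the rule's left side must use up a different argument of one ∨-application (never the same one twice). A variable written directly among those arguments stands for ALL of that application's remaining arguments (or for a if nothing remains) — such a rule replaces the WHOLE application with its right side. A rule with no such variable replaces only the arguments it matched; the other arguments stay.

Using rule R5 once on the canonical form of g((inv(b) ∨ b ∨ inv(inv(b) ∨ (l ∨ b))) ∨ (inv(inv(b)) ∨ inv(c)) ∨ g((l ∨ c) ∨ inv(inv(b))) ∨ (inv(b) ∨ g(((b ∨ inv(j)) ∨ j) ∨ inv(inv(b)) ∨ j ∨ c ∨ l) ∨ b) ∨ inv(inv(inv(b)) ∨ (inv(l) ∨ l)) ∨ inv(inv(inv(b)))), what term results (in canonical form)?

Canonical form:  g(g(b ∨ b ∨ c ∨ j ∨ l) ∨ g(b ∨ c ∨ l) ∨ inv(b) ∨ inv(c) ∨ inv(l))
R5 matches:  uses j;  z := b ∨ b ∨ c ∨ l
The extension variable absorbs all remaining arguments, so the whole application is rewritten.
Result:  g(g(b ∨ b ∨ c ∨ l) ∨ g(b ∨ c ∨ l) ∨ inv(b) ∨ inv(c) ∨ inv(l))

Answer: g(g(b ∨ b ∨ c ∨ l) ∨ g(b ∨ c ∨ l) ∨ inv(b) ∨ inv(c) ∨ inv(l))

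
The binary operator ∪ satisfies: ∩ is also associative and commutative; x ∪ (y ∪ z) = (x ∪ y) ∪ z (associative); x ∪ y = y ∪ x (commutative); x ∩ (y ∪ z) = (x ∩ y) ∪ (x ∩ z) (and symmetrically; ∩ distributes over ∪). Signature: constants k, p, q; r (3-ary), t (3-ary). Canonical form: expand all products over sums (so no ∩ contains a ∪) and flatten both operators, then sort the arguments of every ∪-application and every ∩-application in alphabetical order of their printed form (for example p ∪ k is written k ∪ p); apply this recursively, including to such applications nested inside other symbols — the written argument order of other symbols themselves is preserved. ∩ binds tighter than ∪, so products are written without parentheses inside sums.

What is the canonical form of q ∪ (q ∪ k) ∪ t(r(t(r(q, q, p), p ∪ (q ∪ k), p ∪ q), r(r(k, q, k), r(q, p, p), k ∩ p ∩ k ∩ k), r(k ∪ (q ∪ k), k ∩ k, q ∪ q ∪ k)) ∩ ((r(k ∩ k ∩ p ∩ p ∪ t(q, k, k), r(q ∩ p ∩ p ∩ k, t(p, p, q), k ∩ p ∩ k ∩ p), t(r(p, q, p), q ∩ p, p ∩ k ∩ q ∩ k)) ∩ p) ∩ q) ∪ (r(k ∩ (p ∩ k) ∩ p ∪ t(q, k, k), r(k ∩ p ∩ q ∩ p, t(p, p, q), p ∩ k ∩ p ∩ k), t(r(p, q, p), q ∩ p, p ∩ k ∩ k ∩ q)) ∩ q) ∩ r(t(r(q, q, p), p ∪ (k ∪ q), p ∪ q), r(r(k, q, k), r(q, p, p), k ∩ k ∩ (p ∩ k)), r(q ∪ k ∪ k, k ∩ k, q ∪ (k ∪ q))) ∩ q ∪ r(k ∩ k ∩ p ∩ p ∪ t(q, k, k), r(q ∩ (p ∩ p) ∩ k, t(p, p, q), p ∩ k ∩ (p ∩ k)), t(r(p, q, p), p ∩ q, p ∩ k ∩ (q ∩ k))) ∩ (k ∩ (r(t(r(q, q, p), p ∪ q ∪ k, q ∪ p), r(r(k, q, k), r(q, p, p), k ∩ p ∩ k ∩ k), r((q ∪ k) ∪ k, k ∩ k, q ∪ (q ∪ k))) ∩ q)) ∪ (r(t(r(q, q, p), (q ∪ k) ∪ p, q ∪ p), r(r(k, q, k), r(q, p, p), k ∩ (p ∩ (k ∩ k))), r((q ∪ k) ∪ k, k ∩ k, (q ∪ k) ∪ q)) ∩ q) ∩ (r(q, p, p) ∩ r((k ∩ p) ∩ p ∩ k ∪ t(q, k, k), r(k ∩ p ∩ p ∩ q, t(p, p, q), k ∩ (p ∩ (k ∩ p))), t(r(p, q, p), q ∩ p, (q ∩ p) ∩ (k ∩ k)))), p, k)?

Merge nested applications:  q ∪ q ∪ k ∪ t(k ∩ q ∩ r(k ∩ k ∩ p ∩ p ∪ t(q, k, k), r(k ∩ p ∩ p ∩ q, t(p, p, q), k ∩ k ∩ p ∩ p), t(r(p, q, p), p ∩ q, k ∩ k ∩ p ∩ q)) ∩ r(t(r(q, q, p), k ∪ p ∪ q, p ∪ q), r(r(k, q, k), r(q, p, p), k ∩ k ∩ k ∩ p), r(k ∪ k ∪ q, k ∩ k, k ∪ q ∪ q)) ∪ p ∩ q ∩ r(k ∩ k ∩ p ∩ p ∪ t(q, k, k), r(k ∩ p ∩ p ∩ q, t(p, p, q), k ∩ k ∩ p ∩ p), t(r(p, q, p), p ∩ q, k ∩ k ∩ p ∩ q)) ∩ r(t(r(q, q, p), k ∪ p ∪ q, p ∪ q), r(r(k, q, k), r(q, p, p), k ∩ k ∩ k ∩ p), r(k ∪ k ∪ q, k ∩ k, k ∪ q ∪ q)) ∪ q ∩ q ∩ r(k ∩ k ∩ p ∩ p ∪ t(q, k, k), r(k ∩ p ∩ p ∩ q, t(p, p, q), k ∩ k ∩ p ∩ p), t(r(p, q, p), p ∩ q, k ∩ k ∩ p ∩ q)) ∩ r(t(r(q, q, p), k ∪ p ∪ q, p ∪ q), r(r(k, q, k), r(q, p, p), k ∩ k ∩ k ∩ p), r(k ∪ k ∪ q, k ∩ k, k ∪ q ∪ q)) ∪ q ∩ r(k ∩ k ∩ p ∩ p ∪ t(q, k, k), r(k ∩ p ∩ p ∩ q, t(p, p, q), k ∩ k ∩ p ∩ p), t(r(p, q, p), p ∩ q, k ∩ k ∩ p ∩ q)) ∩ r(q, p, p) ∩ r(t(r(q, q, p), k ∪ p ∪ q, p ∪ q), r(r(k, q, k), r(q, p, p), k ∩ k ∩ k ∩ p), r(k ∪ k ∪ q, k ∩ k, k ∪ q ∪ q)), p, k)
Order the arguments:  k ∪ q ∪ q ∪ t(k ∩ q ∩ r(k ∩ k ∩ p ∩ p ∪ t(q, k, k), r(k ∩ p ∩ p ∩ q, t(p, p, q), k ∩ k ∩ p ∩ p), t(r(p, q, p), p ∩ q, k ∩ k ∩ p ∩ q)) ∩ r(t(r(q, q, p), k ∪ p ∪ q, p ∪ q), r(r(k, q, k), r(q, p, p), k ∩ k ∩ k ∩ p), r(k ∪ k ∪ q, k ∩ k, k ∪ q ∪ q)) ∪ p ∩ q ∩ r(k ∩ k ∩ p ∩ p ∪ t(q, k, k), r(k ∩ p ∩ p ∩ q, t(p, p, q), k ∩ k ∩ p ∩ p), t(r(p, q, p), p ∩ q, k ∩ k ∩ p ∩ q)) ∩ r(t(r(q, q, p), k ∪ p ∪ q, p ∪ q), r(r(k, q, k), r(q, p, p), k ∩ k ∩ k ∩ p), r(k ∪ k ∪ q, k ∩ k, k ∪ q ∪ q)) ∪ q ∩ q ∩ r(k ∩ k ∩ p ∩ p ∪ t(q, k, k), r(k ∩ p ∩ p ∩ q, t(p, p, q), k ∩ k ∩ p ∩ p), t(r(p, q, p), p ∩ q, k ∩ k ∩ p ∩ q)) ∩ r(t(r(q, q, p), k ∪ p ∪ q, p ∪ q), r(r(k, q, k), r(q, p, p), k ∩ k ∩ k ∩ p), r(k ∪ k ∪ q, k ∩ k, k ∪ q ∪ q)) ∪ q ∩ r(k ∩ k ∩ p ∩ p ∪ t(q, k, k), r(k ∩ p ∩ p ∩ q, t(p, p, q), k ∩ k ∩ p ∩ p), t(r(p, q, p), p ∩ q, k ∩ k ∩ p ∩ q)) ∩ r(q, p, p) ∩ r(t(r(q, q, p), k ∪ p ∪ q, p ∪ q), r(r(k, q, k), r(q, p, p), k ∩ k ∩ k ∩ p), r(k ∪ k ∪ q, k ∩ k, k ∪ q ∪ q)), p, k)

Answer: k ∪ q ∪ q ∪ t(k ∩ q ∩ r(k ∩ k ∩ p ∩ p ∪ t(q, k, k), r(k ∩ p ∩ p ∩ q, t(p, p, q), k ∩ k ∩ p ∩ p), t(r(p, q, p), p ∩ q, k ∩ k ∩ p ∩ q)) ∩ r(t(r(q, q, p), k ∪ p ∪ q, p ∪ q), r(r(k, q, k), r(q, p, p), k ∩ k ∩ k ∩ p), r(k ∪ k ∪ q, k ∩ k, k ∪ q ∪ q)) ∪ p ∩ q ∩ r(k ∩ k ∩ p ∩ p ∪ t(q, k, k), r(k ∩ p ∩ p ∩ q, t(p, p, q), k ∩ k ∩ p ∩ p), t(r(p, q, p), p ∩ q, k ∩ k ∩ p ∩ q)) ∩ r(t(r(q, q, p), k ∪ p ∪ q, p ∪ q), r(r(k, q, k), r(q, p, p), k ∩ k ∩ k ∩ p), r(k ∪ k ∪ q, k ∩ k, k ∪ q ∪ q)) ∪ q ∩ q ∩ r(k ∩ k ∩ p ∩ p ∪ t(q, k, k), r(k ∩ p ∩ p ∩ q, t(p, p, q), k ∩ k ∩ p ∩ p), t(r(p, q, p), p ∩ q, k ∩ k ∩ p ∩ q)) ∩ r(t(r(q, q, p), k ∪ p ∪ q, p ∪ q), r(r(k, q, k), r(q, p, p), k ∩ k ∩ k ∩ p), r(k ∪ k ∪ q, k ∩ k, k ∪ q ∪ q)) ∪ q ∩ r(k ∩ k ∩ p ∩ p ∪ t(q, k, k), r(k ∩ p ∩ p ∩ q, t(p, p, q), k ∩ k ∩ p ∩ p), t(r(p, q, p), p ∩ q, k ∩ k ∩ p ∩ q)) ∩ r(q, p, p) ∩ r(t(r(q, q, p), k ∪ p ∪ q, p ∪ q), r(r(k, q, k), r(q, p, p), k ∩ k ∩ k ∩ p), r(k ∪ k ∪ q, k ∩ k, k ∪ q ∪ q)), p, k)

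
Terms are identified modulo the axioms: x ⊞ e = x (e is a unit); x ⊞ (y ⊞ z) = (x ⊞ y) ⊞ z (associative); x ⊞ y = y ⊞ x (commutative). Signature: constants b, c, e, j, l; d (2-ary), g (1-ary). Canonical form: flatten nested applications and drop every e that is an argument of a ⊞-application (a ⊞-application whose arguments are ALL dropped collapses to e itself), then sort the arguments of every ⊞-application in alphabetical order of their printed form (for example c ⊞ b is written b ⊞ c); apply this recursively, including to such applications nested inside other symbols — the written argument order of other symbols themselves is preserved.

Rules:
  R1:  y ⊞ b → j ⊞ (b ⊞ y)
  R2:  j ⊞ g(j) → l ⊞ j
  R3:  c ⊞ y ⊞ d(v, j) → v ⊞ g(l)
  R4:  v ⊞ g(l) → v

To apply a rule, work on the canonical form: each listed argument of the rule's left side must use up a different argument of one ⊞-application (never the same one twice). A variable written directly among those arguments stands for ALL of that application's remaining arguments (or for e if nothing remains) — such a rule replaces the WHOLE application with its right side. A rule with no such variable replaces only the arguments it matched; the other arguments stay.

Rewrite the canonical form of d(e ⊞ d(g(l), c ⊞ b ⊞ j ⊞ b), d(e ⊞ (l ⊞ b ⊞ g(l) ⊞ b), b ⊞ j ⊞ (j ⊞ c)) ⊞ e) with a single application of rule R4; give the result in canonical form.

Canonical form:  d(d(g(l), b ⊞ b ⊞ c ⊞ j), d(b ⊞ b ⊞ g(l) ⊞ l, b ⊞ c ⊞ j ⊞ j))
Match R4:  consume g(l);  v := b ⊞ b ⊞ l
The variable takes the whole remainder — replace the entire application.
Giving:  d(d(g(l), b ⊞ b ⊞ c ⊞ j), d(b ⊞ b ⊞ l, b ⊞ c ⊞ j ⊞ j))

Answer: d(d(g(l), b ⊞ b ⊞ c ⊞ j), d(b ⊞ b ⊞ l, b ⊞ c ⊞ j ⊞ j))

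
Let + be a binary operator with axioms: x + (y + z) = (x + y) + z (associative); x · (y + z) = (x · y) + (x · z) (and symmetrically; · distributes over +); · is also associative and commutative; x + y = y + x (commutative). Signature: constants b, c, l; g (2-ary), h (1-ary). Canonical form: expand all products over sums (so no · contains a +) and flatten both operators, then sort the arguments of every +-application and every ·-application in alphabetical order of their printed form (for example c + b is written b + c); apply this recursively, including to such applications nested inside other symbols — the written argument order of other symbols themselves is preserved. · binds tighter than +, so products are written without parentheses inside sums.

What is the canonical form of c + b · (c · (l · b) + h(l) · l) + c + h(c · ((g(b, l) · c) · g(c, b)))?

Answer: b · b · c · l + b · h(l) · l + c + c + h(c · c · g(b, l) · g(c, b))

Derivation:
Expand products over sums:  c + b · b · c · l + b · h(l) · l + c + h(c · c · g(b, l) · g(c, b))
Sort arguments:  b · b · c · l + b · h(l) · l + c + c + h(c · c · g(b, l) · g(c, b))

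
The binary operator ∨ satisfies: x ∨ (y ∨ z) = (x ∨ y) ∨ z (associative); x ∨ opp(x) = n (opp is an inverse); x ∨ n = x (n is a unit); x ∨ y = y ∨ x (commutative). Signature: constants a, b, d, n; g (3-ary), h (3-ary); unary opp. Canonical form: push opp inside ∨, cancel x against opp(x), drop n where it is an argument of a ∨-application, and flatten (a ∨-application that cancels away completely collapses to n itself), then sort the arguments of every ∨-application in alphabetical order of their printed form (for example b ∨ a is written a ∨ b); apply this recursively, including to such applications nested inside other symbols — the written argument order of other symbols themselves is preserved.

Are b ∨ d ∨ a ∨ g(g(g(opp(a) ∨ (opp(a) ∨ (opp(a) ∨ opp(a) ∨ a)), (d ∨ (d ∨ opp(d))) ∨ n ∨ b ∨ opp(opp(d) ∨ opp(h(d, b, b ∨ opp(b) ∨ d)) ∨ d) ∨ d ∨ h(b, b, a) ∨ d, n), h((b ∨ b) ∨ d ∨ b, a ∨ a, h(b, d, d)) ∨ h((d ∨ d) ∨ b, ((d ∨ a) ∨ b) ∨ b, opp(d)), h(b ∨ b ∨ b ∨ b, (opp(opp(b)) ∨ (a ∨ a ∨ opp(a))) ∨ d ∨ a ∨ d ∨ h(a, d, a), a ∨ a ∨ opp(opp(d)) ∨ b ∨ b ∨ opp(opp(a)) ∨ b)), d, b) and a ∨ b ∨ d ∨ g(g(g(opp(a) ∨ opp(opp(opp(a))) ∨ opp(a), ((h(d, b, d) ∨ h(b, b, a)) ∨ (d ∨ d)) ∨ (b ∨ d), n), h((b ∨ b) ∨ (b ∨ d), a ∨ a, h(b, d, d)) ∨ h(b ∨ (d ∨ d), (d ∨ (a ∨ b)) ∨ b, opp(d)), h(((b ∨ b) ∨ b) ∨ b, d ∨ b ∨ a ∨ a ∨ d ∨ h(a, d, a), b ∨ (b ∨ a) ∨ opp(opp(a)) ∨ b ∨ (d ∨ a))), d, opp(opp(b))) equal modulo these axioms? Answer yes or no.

Answer: yes — both canonical forms are a ∨ b ∨ d ∨ g(g(g(opp(a) ∨ opp(a) ∨ opp(a), b ∨ d ∨ d ∨ d ∨ h(b, b, a) ∨ h(d, b, d), n), h(b ∨ b ∨ b ∨ d, a ∨ a, h(b, d, d)) ∨ h(b ∨ d ∨ d, a ∨ b ∨ b ∨ d, opp(d)), h(b ∨ b ∨ b ∨ b, a ∨ a ∨ b ∨ d ∨ d ∨ h(a, d, a), a ∨ a ∨ a ∨ b ∨ b ∨ b ∨ d)), d, b)

Derivation:
Left:  b ∨ d ∨ a ∨ g(g(g(opp(a) ∨ (opp(a) ∨ (opp(a) ∨ opp(a) ∨ a)), (d ∨ (d ∨ opp(d))) ∨ n ∨ b ∨ opp(opp(d) ∨ opp(h(d, b, b ∨ opp(b) ∨ d)) ∨ d) ∨ d ∨ h(b, b, a) ∨ d, n), h((b ∨ b) ∨ d ∨ b, a ∨ a, h(b, d, d)) ∨ h((d ∨ d) ∨ b, ((d ∨ a) ∨ b) ∨ b, opp(d)), h(b ∨ b ∨ b ∨ b, (opp(opp(b)) ∨ (a ∨ a ∨ opp(a))) ∨ d ∨ a ∨ d ∨ h(a, d, a), a ∨ a ∨ opp(opp(d)) ∨ b ∨ b ∨ opp(opp(a)) ∨ b)), d, b)
  Push opp inside:  distribute opp over ∨ and collapse double opp
  Combine occurrences:  b ∨ d ∨ a ∨ g(g(g(opp(a) ∨ opp(a) ∨ opp(a), b ∨ d ∨ d ∨ d ∨ h(b, b, a) ∨ h(d, b, d), n), h(b ∨ b ∨ b ∨ d, a ∨ a, h(b, d, d)) ∨ h(b ∨ d ∨ d, a ∨ b ∨ b ∨ d, opp(d)), h(b ∨ b ∨ b ∨ b, a ∨ a ∨ b ∨ d ∨ d ∨ h(a, d, a), a ∨ a ∨ a ∨ b ∨ b ∨ b ∨ d)), d, b)
  Sort:  a ∨ b ∨ d ∨ g(g(g(opp(a) ∨ opp(a) ∨ opp(a), b ∨ d ∨ d ∨ d ∨ h(b, b, a) ∨ h(d, b, d), n), h(b ∨ b ∨ b ∨ d, a ∨ a, h(b, d, d)) ∨ h(b ∨ d ∨ d, a ∨ b ∨ b ∨ d, opp(d)), h(b ∨ b ∨ b ∨ b, a ∨ a ∨ b ∨ d ∨ d ∨ h(a, d, a), a ∨ a ∨ a ∨ b ∨ b ∨ b ∨ d)), d, b)
Right:  a ∨ b ∨ d ∨ g(g(g(opp(a) ∨ opp(opp(opp(a))) ∨ opp(a), ((h(d, b, d) ∨ h(b, b, a)) ∨ (d ∨ d)) ∨ (b ∨ d), n), h((b ∨ b) ∨ (b ∨ d), a ∨ a, h(b, d, d)) ∨ h(b ∨ (d ∨ d), (d ∨ (a ∨ b)) ∨ b, opp(d)), h(((b ∨ b) ∨ b) ∨ b, d ∨ b ∨ a ∨ a ∨ d ∨ h(a, d, a), b ∨ (b ∨ a) ∨ opp(opp(a)) ∨ b ∨ (d ∨ a))), d, opp(opp(b)))
  Push opp inside:  distribute opp over ∨ and collapse double opp
  Combine occurrences:  a ∨ b ∨ d ∨ g(g(g(opp(a) ∨ opp(a) ∨ opp(a), b ∨ d ∨ d ∨ d ∨ h(b, b, a) ∨ h(d, b, d), n), h(b ∨ b ∨ b ∨ d, a ∨ a, h(b, d, d)) ∨ h(b ∨ d ∨ d, a ∨ b ∨ b ∨ d, opp(d)), h(b ∨ b ∨ b ∨ b, a ∨ a ∨ b ∨ d ∨ d ∨ h(a, d, a), a ∨ a ∨ a ∨ b ∨ b ∨ b ∨ d)), d, b)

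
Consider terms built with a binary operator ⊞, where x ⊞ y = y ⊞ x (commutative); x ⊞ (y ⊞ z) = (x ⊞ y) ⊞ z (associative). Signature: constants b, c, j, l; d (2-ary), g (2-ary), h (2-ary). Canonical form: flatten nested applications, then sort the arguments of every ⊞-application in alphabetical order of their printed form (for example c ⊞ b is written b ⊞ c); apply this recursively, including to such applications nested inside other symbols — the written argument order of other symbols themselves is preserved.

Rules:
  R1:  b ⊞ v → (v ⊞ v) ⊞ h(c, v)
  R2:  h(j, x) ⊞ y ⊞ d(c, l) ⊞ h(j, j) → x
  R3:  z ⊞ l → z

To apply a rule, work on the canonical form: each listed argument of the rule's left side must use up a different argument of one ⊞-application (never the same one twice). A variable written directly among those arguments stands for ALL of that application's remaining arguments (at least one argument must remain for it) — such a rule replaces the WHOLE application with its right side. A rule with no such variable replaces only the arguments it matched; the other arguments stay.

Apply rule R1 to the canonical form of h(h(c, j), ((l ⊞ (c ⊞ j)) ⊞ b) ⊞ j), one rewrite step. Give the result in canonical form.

Answer: h(h(c, j), c ⊞ c ⊞ h(c, c ⊞ j ⊞ j ⊞ l) ⊞ j ⊞ j ⊞ j ⊞ j ⊞ l ⊞ l)

Derivation:
Canonical form:  h(h(c, j), b ⊞ c ⊞ j ⊞ j ⊞ l)
Apply R1:  consuming b;  v := c ⊞ j ⊞ j ⊞ l
Every leftover argument binds to the variable; the entire application is replaced.
Giving:  h(h(c, j), c ⊞ c ⊞ h(c, c ⊞ j ⊞ j ⊞ l) ⊞ j ⊞ j ⊞ j ⊞ j ⊞ l ⊞ l)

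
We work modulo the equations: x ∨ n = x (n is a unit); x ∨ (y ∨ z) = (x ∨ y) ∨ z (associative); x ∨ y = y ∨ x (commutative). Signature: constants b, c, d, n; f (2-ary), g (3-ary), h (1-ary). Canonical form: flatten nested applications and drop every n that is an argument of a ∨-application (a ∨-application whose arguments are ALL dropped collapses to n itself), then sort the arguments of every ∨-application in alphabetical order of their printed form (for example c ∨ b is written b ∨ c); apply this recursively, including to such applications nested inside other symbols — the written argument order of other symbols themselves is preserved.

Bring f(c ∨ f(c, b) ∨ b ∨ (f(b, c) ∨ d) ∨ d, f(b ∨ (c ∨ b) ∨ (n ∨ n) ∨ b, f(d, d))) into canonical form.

Answer: f(b ∨ c ∨ d ∨ d ∨ f(b, c) ∨ f(c, b), f(b ∨ b ∨ b ∨ c, f(d, d)))

Derivation:
Descend into:  c ∨ f(c, b) ∨ b ∨ (f(b, c) ∨ d) ∨ d
Merge nested applications:  c ∨ f(c, b) ∨ b ∨ f(b, c) ∨ d ∨ d
Sort arguments:  b ∨ c ∨ d ∨ d ∨ f(b, c) ∨ f(c, b)
Rebuild:  f(b ∨ c ∨ d ∨ d ∨ f(b, c) ∨ f(c, b), f(b ∨ b ∨ b ∨ c, f(d, d)))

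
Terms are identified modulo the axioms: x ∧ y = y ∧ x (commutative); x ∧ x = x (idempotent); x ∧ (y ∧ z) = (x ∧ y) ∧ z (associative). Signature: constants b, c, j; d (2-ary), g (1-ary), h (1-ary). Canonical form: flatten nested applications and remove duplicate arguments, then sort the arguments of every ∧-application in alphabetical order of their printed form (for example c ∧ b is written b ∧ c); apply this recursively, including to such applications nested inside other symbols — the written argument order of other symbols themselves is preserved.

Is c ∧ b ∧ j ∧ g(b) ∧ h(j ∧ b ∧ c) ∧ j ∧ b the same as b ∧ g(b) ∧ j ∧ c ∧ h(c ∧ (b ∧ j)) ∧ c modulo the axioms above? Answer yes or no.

Left:  c ∧ b ∧ j ∧ g(b) ∧ h(j ∧ b ∧ c) ∧ j ∧ b
  Simplify inside:  h(j ∧ b ∧ c)  →  h(b ∧ c ∧ j)
  Drop duplicates:  drop duplicate j, b
  Sort:  b ∧ c ∧ g(b) ∧ h(b ∧ c ∧ j) ∧ j
Right:  b ∧ g(b) ∧ j ∧ c ∧ h(c ∧ (b ∧ j)) ∧ c
  Simplify inside:  h(c ∧ (b ∧ j))  →  h(b ∧ c ∧ j)
  Drop duplicates:  drop duplicate c
  Sort arguments:  b ∧ c ∧ g(b) ∧ h(b ∧ c ∧ j) ∧ j

Answer: yes — both canonical forms are b ∧ c ∧ g(b) ∧ h(b ∧ c ∧ j) ∧ j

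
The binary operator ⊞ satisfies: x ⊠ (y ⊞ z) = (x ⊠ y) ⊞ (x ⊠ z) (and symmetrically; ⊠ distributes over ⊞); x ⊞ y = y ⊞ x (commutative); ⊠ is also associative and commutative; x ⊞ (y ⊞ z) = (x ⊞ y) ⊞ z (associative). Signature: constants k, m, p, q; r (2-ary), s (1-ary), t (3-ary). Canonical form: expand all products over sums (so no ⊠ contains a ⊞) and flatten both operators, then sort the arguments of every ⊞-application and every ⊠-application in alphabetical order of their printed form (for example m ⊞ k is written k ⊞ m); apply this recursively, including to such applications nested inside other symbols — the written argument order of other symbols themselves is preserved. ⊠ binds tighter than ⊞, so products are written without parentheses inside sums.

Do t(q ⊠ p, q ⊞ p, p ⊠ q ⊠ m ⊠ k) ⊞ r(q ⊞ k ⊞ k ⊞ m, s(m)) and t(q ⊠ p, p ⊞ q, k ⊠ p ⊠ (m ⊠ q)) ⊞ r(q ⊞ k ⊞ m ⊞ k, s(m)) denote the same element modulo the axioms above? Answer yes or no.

Answer: yes — both canonical forms are r(k ⊞ k ⊞ m ⊞ q, s(m)) ⊞ t(p ⊠ q, p ⊞ q, k ⊠ m ⊠ p ⊠ q)

Derivation:
Left:  t(q ⊠ p, q ⊞ p, p ⊠ q ⊠ m ⊠ k) ⊞ r(q ⊞ k ⊞ k ⊞ m, s(m))
  Merge nested applications:  t(p ⊠ q, p ⊞ q, k ⊠ m ⊠ p ⊠ q) ⊞ r(k ⊞ k ⊞ m ⊞ q, s(m))
  Sort arguments:  r(k ⊞ k ⊞ m ⊞ q, s(m)) ⊞ t(p ⊠ q, p ⊞ q, k ⊠ m ⊠ p ⊠ q)
Right:  t(q ⊠ p, p ⊞ q, k ⊠ p ⊠ (m ⊠ q)) ⊞ r(q ⊞ k ⊞ m ⊞ k, s(m))
  Flatten:  t(p ⊠ q, p ⊞ q, k ⊠ m ⊠ p ⊠ q) ⊞ r(k ⊞ k ⊞ m ⊞ q, s(m))
  Order the arguments:  r(k ⊞ k ⊞ m ⊞ q, s(m)) ⊞ t(p ⊠ q, p ⊞ q, k ⊠ m ⊠ p ⊠ q)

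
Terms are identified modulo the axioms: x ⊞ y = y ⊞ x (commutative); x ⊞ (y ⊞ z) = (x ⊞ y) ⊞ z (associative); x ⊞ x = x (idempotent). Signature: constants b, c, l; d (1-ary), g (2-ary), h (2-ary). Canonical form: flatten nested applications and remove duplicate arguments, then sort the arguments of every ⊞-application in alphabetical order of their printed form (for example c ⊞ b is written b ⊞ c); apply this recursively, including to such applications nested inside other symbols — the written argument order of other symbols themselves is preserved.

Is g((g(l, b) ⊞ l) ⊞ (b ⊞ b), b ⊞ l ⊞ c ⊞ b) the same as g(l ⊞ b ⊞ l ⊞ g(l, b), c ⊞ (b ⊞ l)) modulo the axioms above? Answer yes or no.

Left:  g((g(l, b) ⊞ l) ⊞ (b ⊞ b), b ⊞ l ⊞ c ⊞ b)
  Work inside:  (g(l, b) ⊞ l) ⊞ (b ⊞ b)
  Merge nested applications:  g(l, b) ⊞ l ⊞ b ⊞ b
  Drop duplicates:  drop duplicate b
  Order the arguments:  b ⊞ g(l, b) ⊞ l
  Reassemble:  g(b ⊞ g(l, b) ⊞ l, b ⊞ c ⊞ l)
Right:  g(l ⊞ b ⊞ l ⊞ g(l, b), c ⊞ (b ⊞ l))
  Descend into:  l ⊞ b ⊞ l ⊞ g(l, b)
  Deduplicate:  drop duplicate l
  Sort:  b ⊞ g(l, b) ⊞ l
  Put back:  g(b ⊞ g(l, b) ⊞ l, b ⊞ c ⊞ l)

Answer: yes — both canonical forms are g(b ⊞ g(l, b) ⊞ l, b ⊞ c ⊞ l)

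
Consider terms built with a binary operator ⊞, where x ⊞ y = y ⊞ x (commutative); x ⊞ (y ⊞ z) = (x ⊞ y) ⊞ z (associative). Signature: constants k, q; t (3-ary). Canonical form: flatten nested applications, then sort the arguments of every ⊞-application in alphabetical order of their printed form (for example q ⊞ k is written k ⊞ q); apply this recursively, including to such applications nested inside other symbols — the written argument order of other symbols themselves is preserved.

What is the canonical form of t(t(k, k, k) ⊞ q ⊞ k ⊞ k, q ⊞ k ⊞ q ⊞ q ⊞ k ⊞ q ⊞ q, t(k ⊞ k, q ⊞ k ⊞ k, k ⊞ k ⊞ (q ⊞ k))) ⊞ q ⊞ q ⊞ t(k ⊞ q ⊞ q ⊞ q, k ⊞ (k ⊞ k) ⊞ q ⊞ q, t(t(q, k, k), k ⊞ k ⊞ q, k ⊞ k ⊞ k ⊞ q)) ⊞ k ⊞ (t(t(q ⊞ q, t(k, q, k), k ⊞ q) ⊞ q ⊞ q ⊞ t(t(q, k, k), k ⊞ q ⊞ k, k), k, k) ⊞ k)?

Answer: k ⊞ k ⊞ q ⊞ q ⊞ t(k ⊞ k ⊞ q ⊞ t(k, k, k), k ⊞ k ⊞ q ⊞ q ⊞ q ⊞ q ⊞ q, t(k ⊞ k, k ⊞ k ⊞ q, k ⊞ k ⊞ k ⊞ q)) ⊞ t(k ⊞ q ⊞ q ⊞ q, k ⊞ k ⊞ k ⊞ q ⊞ q, t(t(q, k, k), k ⊞ k ⊞ q, k ⊞ k ⊞ k ⊞ q)) ⊞ t(q ⊞ q ⊞ t(q ⊞ q, t(k, q, k), k ⊞ q) ⊞ t(t(q, k, k), k ⊞ k ⊞ q, k), k, k)

Derivation:
Merge nested applications:  t(t(k, k, k) ⊞ q ⊞ k ⊞ k, q ⊞ k ⊞ q ⊞ q ⊞ k ⊞ q ⊞ q, t(k ⊞ k, q ⊞ k ⊞ k, k ⊞ k ⊞ (q ⊞ k))) ⊞ q ⊞ q ⊞ t(k ⊞ q ⊞ q ⊞ q, k ⊞ (k ⊞ k) ⊞ q ⊞ q, t(t(q, k, k), k ⊞ k ⊞ q, k ⊞ k ⊞ k ⊞ q)) ⊞ k ⊞ t(t(q ⊞ q, t(k, q, k), k ⊞ q) ⊞ q ⊞ q ⊞ t(t(q, k, k), k ⊞ q ⊞ k, k), k, k) ⊞ k
Canonicalize subterm:  t(t(k, k, k) ⊞ q ⊞ k ⊞ k, q ⊞ k ⊞ q ⊞ q ⊞ k ⊞ q ⊞ q, t(k ⊞ k, q ⊞ k ⊞ k, k ⊞ k ⊞ (q ⊞ k)))  →  t(k ⊞ k ⊞ q ⊞ t(k, k, k), k ⊞ k ⊞ q ⊞ q ⊞ q ⊞ q ⊞ q, t(k ⊞ k, k ⊞ k ⊞ q, k ⊞ k ⊞ k ⊞ q))
Canonicalize subterm:  t(k ⊞ q ⊞ q ⊞ q, k ⊞ (k ⊞ k) ⊞ q ⊞ q, t(t(q, k, k), k ⊞ k ⊞ q, k ⊞ k ⊞ k ⊞ q))  →  t(k ⊞ q ⊞ q ⊞ q, k ⊞ k ⊞ k ⊞ q ⊞ q, t(t(q, k, k), k ⊞ k ⊞ q, k ⊞ k ⊞ k ⊞ q))
Simplify inside:  t(t(q ⊞ q, t(k, q, k), k ⊞ q) ⊞ q ⊞ q ⊞ t(t(q, k, k), k ⊞ q ⊞ k, k), k, k)  →  t(q ⊞ q ⊞ t(q ⊞ q, t(k, q, k), k ⊞ q) ⊞ t(t(q, k, k), k ⊞ k ⊞ q, k), k, k)
Sort:  k ⊞ k ⊞ q ⊞ q ⊞ t(k ⊞ k ⊞ q ⊞ t(k, k, k), k ⊞ k ⊞ q ⊞ q ⊞ q ⊞ q ⊞ q, t(k ⊞ k, k ⊞ k ⊞ q, k ⊞ k ⊞ k ⊞ q)) ⊞ t(k ⊞ q ⊞ q ⊞ q, k ⊞ k ⊞ k ⊞ q ⊞ q, t(t(q, k, k), k ⊞ k ⊞ q, k ⊞ k ⊞ k ⊞ q)) ⊞ t(q ⊞ q ⊞ t(q ⊞ q, t(k, q, k), k ⊞ q) ⊞ t(t(q, k, k), k ⊞ k ⊞ q, k), k, k)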